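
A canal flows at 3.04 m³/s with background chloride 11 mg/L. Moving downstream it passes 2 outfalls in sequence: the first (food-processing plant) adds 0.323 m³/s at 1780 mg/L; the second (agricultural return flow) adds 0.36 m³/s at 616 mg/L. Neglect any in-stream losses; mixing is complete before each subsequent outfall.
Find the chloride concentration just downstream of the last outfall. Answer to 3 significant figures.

223 mg/L

Outfall 1: combined Q = 3.363 m³/s; C = (3.040·11.00 + 0.3230·1780)/3.363 = 180.9 mg/L.
Outfall 2: combined Q = 3.723 m³/s; C = (3.363·180.9 + 0.3600·616.0)/3.723 = 223.0 mg/L.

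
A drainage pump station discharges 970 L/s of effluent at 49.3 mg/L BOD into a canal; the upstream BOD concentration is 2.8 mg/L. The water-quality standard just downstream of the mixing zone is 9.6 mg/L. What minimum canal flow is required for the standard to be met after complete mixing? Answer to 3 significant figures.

Set C_mix = 9.6: (Q·2.800 + 970.0·49.30) / (Q + 970.0) = 9.6
→ Q = 970.0·(49.30 − 9.6)/(9.6 − 2.800) = 5663 L/s.

5660 L/s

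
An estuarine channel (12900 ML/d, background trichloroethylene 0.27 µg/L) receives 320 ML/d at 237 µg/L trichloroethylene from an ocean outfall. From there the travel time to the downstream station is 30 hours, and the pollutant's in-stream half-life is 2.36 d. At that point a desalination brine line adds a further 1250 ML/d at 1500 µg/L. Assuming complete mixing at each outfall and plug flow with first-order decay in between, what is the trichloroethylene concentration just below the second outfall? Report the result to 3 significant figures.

Flow-weighted average: C = (12900·0.2700 + 320.0·237.0) / 13220 = 79320/13220 = 6.000 µg/L; combined flow 13220 ML/d.
Half-life 2.36 d → k = ln 2 / 2.36 = 0.2937 d⁻¹.
Decay over the reach: 6.000·exp(−kt) = 6.000·0.6927 = 4.156 µg/L.
Second outfall: C = (13220·4.156 + 1250·1500)/14470 = 133.4 µg/L.

133 µg/L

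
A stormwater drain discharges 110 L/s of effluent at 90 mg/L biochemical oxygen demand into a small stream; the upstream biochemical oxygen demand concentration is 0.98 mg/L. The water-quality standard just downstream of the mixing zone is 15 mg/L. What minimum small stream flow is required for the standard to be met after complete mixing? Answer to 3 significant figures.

Set C_mix = 15: (Q·0.9800 + 110.0·90.00) / (Q + 110.0) = 15
→ Q = 110.0·(90.00 − 15)/(15 − 0.9800) = 588.4 L/s.

588 L/s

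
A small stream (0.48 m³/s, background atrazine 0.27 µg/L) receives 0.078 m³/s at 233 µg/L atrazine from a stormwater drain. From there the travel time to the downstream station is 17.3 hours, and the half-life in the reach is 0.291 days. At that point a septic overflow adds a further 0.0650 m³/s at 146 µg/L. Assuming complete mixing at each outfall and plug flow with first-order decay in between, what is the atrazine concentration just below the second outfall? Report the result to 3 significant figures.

Mass balance: C = (0.4800·0.2700 + 0.07800·233.0) / 0.5580 = 18.30/0.5580 = 32.80 µg/L; combined flow 0.5580 m³/s.
Half-life 0.291 d → k = ln 2 / 0.291 = 2.382 d⁻¹.
First-order decay: C = 32.80·exp(−k·t) = 32.80·0.1796 = 5.891 µg/L.
At the second outfall, C = (0.5580·5.891 + 0.06500·146.0) / (0.5580 + 0.06500) = 20.51 µg/L.

20.5 µg/L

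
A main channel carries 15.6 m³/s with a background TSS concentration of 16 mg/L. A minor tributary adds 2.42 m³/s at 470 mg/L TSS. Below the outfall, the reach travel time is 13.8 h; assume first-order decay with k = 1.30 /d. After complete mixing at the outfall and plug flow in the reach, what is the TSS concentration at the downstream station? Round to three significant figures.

36.4 mg/L

After mixing, C = (15.60·16.00 + 2.420·470.0) / 18.02 = 1387/18.02 = 76.97 mg/L.
After decay, C = 76.97 × e^(−kt) = 76.97 × 0.4735 = 36.45 mg/L.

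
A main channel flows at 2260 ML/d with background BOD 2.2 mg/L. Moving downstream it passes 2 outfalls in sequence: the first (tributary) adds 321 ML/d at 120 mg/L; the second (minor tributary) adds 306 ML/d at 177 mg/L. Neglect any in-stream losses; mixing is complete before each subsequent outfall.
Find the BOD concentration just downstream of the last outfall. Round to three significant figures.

After outfall 1: Q = 2260 + 321.0 = 2581 ML/d; C = (2260·2.200 + 321.0·120.0)/2581 = 16.85 mg/L.
After outfall 2: Q = 2581 + 306.0 = 2887 ML/d; C = (2581·16.85 + 306.0·177.0)/2887 = 33.83 mg/L.

33.8 mg/L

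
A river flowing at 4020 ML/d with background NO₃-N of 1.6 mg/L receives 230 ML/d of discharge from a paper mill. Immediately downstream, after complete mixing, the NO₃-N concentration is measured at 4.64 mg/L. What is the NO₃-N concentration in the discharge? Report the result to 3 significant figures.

Mass balance: 4020·1.600 + 230.0·Cₑ = 4250·4.640
→ Cₑ = (4250·4.640 − 4020·1.600) / 230.0 = 57.77 mg/L.

57.8 mg/L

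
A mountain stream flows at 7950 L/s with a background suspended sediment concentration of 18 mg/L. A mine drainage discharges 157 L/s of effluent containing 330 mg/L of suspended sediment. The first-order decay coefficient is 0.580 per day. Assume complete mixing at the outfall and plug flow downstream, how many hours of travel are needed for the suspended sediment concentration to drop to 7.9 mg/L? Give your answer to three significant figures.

Mixed concentration C = ΣQC/ΣQ = (7950·18.00 + 157.0·330.0) / 8107 = 194900/8107 = 24.04 mg/L.
24.04·exp(−k·t) = 7.9 → t = ln(24.04/7.9)/k = 165800 s = 46.05 h.

46.1 h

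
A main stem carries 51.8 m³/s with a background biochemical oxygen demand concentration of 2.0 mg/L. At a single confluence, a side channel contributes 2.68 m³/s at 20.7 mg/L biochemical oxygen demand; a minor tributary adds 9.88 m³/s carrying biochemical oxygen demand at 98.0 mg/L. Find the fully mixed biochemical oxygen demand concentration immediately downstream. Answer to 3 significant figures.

17.5 mg/L

Mixed concentration C = ΣQC/ΣQ = (51.80·2.000 + 2.680·20.70 + 9.880·98.00) / 64.36 = 1127/64.36 = 17.52 mg/L.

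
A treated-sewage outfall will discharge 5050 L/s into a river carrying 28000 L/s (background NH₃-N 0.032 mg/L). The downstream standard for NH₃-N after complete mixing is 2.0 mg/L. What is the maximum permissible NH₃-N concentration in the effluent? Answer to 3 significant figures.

12.9 mg/L

At the limit, (Qr·Cr + Qe·Cₑ)/(Qr + Qe) = 2.0:
Cₑ = (33050·2.0 − 28000·0.03200) / 5050 = 12.91 mg/L.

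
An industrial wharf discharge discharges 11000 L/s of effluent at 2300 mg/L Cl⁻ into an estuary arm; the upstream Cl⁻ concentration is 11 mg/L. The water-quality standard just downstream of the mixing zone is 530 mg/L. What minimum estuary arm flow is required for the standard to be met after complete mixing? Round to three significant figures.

Set C_mix = 530: (Q·11.00 + 11000·2300) / (Q + 11000) = 530
→ Q = 11000·(2300 − 530)/(530 − 11.00) = 37510 L/s.

37500 L/s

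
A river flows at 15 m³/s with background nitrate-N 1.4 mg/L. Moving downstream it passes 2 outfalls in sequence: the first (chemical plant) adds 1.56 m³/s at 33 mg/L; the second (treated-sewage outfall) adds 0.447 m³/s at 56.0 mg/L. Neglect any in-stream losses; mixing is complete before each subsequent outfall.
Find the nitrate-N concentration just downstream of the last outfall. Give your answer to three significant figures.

After outfall 1: Q = 15.00 + 1.560 = 16.56 m³/s; C = (15.00·1.400 + 1.560·33.00)/16.56 = 4.377 mg/L.
After outfall 2: Q = 16.56 + 0.4470 = 17.01 m³/s; C = (16.56·4.377 + 0.4470·56.00)/17.01 = 5.734 mg/L.

5.73 mg/L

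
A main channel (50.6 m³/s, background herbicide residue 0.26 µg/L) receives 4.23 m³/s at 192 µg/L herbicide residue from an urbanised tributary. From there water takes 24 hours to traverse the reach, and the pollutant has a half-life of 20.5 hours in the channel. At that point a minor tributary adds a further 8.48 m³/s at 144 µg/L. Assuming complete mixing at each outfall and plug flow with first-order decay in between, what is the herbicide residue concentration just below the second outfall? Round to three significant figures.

Mass balance: C = (50.60·0.2600 + 4.230·192.0) / 54.83 = 825.3/54.83 = 15.05 µg/L; combined flow 54.83 m³/s.
Half-life 20.5 h → k = ln 2 / 20.5 = 0.03381 h⁻¹ = 0.8115 d⁻¹.
After decay, C = 15.05 × e^(−kt) = 15.05 × 0.4442 = 6.686 µg/L.
Second outfall: C = (54.83·6.686 + 8.480·144.0)/63.31 = 25.08 µg/L.

25.1 µg/L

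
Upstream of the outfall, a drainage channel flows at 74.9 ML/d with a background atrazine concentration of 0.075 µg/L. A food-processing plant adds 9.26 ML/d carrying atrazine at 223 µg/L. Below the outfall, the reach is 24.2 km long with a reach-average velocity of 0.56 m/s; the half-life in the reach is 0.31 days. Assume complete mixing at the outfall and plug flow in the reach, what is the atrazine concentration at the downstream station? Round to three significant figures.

Flow-weighted average: C = (74.90·0.07500 + 9.260·223.0) / 84.16 = 2071/84.16 = 24.60 µg/L.
Travel time t = 24.2·1000 / 0.56 = 43210 s = 12.00 h.
Half-life 0.31 d → k = ln 2 / 0.31 = 2.236 d⁻¹.
First-order decay: C = 24.60·exp(−k·t) = 24.60·0.3268 = 8.041 µg/L.

8.04 µg/L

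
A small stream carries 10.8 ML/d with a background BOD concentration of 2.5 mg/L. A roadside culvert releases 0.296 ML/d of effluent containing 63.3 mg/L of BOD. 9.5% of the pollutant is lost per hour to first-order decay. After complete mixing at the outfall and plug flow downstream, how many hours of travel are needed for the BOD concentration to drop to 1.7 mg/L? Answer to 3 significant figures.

Conservation of mass: C = (10.80·2.500 + 0.2960·63.30) / 11.10 = 45.74/11.10 = 4.122 mg/L.
9.5%/h lost → k = −ln(1 − 0.095) = 0.09982 h⁻¹.
4.122·exp(−k·t) = 1.7 → t = ln(4.122/1.7)/k = 31940 s = 8.873 h.

8.87 h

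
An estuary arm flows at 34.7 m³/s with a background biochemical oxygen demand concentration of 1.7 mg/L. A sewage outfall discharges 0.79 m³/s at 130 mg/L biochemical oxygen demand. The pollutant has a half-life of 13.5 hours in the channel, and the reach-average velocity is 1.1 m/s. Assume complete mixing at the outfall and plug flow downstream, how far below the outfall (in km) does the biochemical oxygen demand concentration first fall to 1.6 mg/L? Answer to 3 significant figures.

80.7 km

Mixed concentration C = ΣQC/ΣQ = (34.70·1.700 + 0.7900·130.0) / 35.49 = 161.7/35.49 = 4.556 mg/L.
Half-life 13.5 h → k = ln 2 / 13.5 = 0.05134 h⁻¹ = 1.232 d⁻¹.
Set 4.556·exp(−k·t) = 1.6 → t = ln(4.556/1.6)/k = 73370 s = 20.38 h.
Distance = v·t = 1.1·73370 = 80710 m = 80.71 km.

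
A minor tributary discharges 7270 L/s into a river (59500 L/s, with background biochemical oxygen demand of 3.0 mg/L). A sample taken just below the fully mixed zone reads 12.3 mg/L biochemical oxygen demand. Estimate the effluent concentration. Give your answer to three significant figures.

Mass balance: 59500·3.000 + 7270·Cₑ = 66770·12.30
→ Cₑ = (66770·12.30 − 59500·3.000) / 7270 = 88.41 mg/L.

88.4 mg/L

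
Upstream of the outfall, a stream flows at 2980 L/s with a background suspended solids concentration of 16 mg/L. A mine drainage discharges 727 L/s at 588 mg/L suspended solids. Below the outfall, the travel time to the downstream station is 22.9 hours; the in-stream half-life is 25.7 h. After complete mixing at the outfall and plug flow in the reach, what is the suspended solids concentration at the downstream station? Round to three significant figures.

69.1 mg/L

Mass balance: C = (2980·16.00 + 727.0·588.0) / 3707 = 475200/3707 = 128.2 mg/L.
Half-life 25.7 h → k = ln 2 / 25.7 = 0.02697 h⁻¹ = 0.6473 d⁻¹.
After decay, C = 128.2 × e^(−kt) = 128.2 × 0.5392 = 69.12 mg/L.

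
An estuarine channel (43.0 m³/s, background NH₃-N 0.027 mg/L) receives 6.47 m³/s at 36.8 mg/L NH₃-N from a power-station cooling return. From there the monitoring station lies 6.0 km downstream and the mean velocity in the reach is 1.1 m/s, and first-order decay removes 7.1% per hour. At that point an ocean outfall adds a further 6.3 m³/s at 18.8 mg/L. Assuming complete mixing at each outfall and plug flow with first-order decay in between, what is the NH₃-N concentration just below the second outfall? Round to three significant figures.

Conservation of mass: C = (43.00·0.02700 + 6.470·36.80) / 49.47 = 239.3/49.47 = 4.836 mg/L; combined flow 49.47 m³/s.
Travel time t = 6.0·1000 / 1.1 = 5455 s = 1.515 h.
7.1%/h lost → k = −ln(1 − 0.071) = 0.07365 h⁻¹.
Applying C = C₀e^(−kt): 4.836 × 0.8944 = 4.326 mg/L.
At the second outfall, C = (49.47·4.326 + 6.300·18.80) / (49.47 + 6.300) = 5.961 mg/L.

5.96 mg/L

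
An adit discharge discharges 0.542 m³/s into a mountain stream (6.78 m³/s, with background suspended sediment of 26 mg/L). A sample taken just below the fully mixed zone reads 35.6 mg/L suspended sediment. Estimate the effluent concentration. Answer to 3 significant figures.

156 mg/L

Mass balance: 6.780·26.00 + 0.5420·Cₑ = 7.322·35.60
→ Cₑ = (7.322·35.60 − 6.780·26.00) / 0.5420 = 155.7 mg/L.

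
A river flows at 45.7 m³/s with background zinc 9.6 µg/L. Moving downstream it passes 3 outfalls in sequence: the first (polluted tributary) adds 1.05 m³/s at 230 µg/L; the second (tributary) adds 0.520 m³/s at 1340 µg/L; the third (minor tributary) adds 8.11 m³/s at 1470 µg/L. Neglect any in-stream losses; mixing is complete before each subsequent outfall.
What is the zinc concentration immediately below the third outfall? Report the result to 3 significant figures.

Outfall 1: combined Q = 46.75 m³/s; C = (45.70·9.600 + 1.050·230.0)/46.75 = 14.55 µg/L.
Outfall 2: combined Q = 47.27 m³/s; C = (46.75·14.55 + 0.5200·1340)/47.27 = 29.13 µg/L.
Outfall 3: combined Q = 55.38 m³/s; C = (47.27·29.13 + 8.110·1470)/55.38 = 240.1 µg/L.

240 µg/L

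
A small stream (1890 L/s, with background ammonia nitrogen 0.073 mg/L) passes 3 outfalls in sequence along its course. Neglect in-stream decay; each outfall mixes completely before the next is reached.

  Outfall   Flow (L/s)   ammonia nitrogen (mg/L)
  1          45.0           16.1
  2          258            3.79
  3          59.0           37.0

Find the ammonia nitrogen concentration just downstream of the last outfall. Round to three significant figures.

After outfall 1: Q = 1890 + 45.00 = 1935 L/s; C = (1890·0.07300 + 45.00·16.10)/1935 = 0.4457 mg/L.
After outfall 2: Q = 1935 + 258.0 = 2193 L/s; C = (1935·0.4457 + 258.0·3.790)/2193 = 0.8392 mg/L.
After outfall 3: Q = 2193 + 59.00 = 2252 L/s; C = (2193·0.8392 + 59.00·37.00)/2252 = 1.787 mg/L.

1.79 mg/L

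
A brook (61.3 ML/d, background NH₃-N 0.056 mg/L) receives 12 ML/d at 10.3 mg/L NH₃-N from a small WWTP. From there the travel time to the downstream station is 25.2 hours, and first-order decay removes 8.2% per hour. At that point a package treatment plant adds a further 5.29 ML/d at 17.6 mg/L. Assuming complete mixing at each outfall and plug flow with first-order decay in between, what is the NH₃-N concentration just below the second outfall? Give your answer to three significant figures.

1.37 mg/L

Flow-weighted average: C = (61.30·0.05600 + 12.00·10.30) / 73.30 = 127.0/73.30 = 1.733 mg/L; combined flow 73.30 ML/d.
8.2%/h lost → k = −ln(1 − 0.082) = 0.08556 h⁻¹.
Applying C = C₀e^(−kt): 1.733 × 0.1158 = 0.2007 mg/L.
At the second outfall, C = (73.30·0.2007 + 5.290·17.60) / (73.30 + 5.290) = 1.372 mg/L.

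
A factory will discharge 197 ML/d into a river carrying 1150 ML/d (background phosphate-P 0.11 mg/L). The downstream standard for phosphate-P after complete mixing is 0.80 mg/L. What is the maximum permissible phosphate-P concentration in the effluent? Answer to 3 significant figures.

4.83 mg/L

At the limit, (Qr·Cr + Qe·Cₑ)/(Qr + Qe) = 0.80:
Cₑ = (1347·0.80 − 1150·0.1100) / 197.0 = 4.828 mg/L.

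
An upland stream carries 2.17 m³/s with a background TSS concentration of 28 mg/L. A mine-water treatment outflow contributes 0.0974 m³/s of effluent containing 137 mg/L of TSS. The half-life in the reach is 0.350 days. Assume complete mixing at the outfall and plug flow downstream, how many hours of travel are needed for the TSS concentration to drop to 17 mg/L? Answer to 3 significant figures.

Conservation of mass: C = (2.170·28.00 + 0.09740·137.0) / 2.267 = 74.10/2.267 = 32.68 mg/L.
Half-life 0.350 d → k = ln 2 / 0.350 = 1.980 d⁻¹.
32.68·exp(−k·t) = 17 → t = ln(32.68/17)/k = 28520 s = 7.921 h.

7.92 h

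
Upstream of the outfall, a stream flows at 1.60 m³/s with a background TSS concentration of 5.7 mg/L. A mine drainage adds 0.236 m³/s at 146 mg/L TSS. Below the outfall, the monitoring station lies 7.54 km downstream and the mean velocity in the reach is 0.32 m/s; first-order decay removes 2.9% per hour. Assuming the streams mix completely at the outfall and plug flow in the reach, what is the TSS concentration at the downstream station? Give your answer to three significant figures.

19.6 mg/L

Flow-weighted average: C = (1.600·5.700 + 0.2360·146.0) / 1.836 = 43.58/1.836 = 23.73 mg/L.
Travel time t = 7.54·1000 / 0.32 = 23560 s = 6.545 h.
2.9%/h lost → k = −ln(1 − 0.029) = 0.02943 h⁻¹.
Applying C = C₀e^(−kt): 23.73 × 0.8248 = 19.58 mg/L.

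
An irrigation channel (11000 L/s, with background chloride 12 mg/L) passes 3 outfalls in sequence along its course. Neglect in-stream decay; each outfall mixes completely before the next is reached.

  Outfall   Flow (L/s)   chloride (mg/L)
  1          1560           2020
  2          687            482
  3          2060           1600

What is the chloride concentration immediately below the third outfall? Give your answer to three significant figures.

Below outfall 1: Q → 12560 L/s, C = (11000·12.00 + 1560·2020)/12560 = 261.4 mg/L.
Below outfall 2: Q → 13250 L/s, C = (12560·261.4 + 687.0·482.0)/13250 = 272.8 mg/L.
Below outfall 3: Q → 15310 L/s, C = (13250·272.8 + 2060·1600)/15310 = 451.4 mg/L.

451 mg/L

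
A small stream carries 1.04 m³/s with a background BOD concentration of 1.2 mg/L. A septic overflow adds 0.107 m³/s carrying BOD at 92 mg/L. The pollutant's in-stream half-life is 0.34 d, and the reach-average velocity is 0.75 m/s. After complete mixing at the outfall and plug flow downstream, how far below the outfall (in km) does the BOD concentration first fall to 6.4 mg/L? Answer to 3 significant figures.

Conservation of mass: C = (1.040·1.200 + 0.1070·92.00) / 1.147 = 11.09/1.147 = 9.670 mg/L.
Half-life 0.34 d → k = ln 2 / 0.34 = 2.039 d⁻¹.
Set 9.670·exp(−k·t) = 6.4 → t = ln(9.670/6.4)/k = 17490 s = 4.859 h.
Distance = v·t = 0.75·17490 = 13120 m = 13.12 km.

13.1 km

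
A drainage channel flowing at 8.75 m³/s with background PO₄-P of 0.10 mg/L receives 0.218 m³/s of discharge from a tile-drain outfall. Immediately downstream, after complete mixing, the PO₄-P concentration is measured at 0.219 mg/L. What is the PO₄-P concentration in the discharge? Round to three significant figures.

5.00 mg/L

Mass balance: 8.750·0.1000 + 0.2180·Cₑ = 8.968·0.2190
→ Cₑ = (8.968·0.2190 − 8.750·0.1000) / 0.2180 = 4.995 mg/L.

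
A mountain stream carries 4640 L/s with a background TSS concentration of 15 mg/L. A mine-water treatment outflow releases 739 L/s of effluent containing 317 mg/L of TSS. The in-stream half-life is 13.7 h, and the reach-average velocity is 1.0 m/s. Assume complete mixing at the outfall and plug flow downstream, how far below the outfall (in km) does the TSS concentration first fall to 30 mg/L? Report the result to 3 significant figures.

45.0 km

Mixed concentration C = ΣQC/ΣQ = (4640·15.00 + 739.0·317.0) / 5379 = 303900/5379 = 56.49 mg/L.
Half-life 13.7 h → k = ln 2 / 13.7 = 0.05059 h⁻¹ = 1.214 d⁻¹.
Set 56.49·exp(−k·t) = 30 → t = ln(56.49/30)/k = 45030 s = 12.51 h.
Distance = v·t = 1.0·45030 = 45030 m = 45.03 km.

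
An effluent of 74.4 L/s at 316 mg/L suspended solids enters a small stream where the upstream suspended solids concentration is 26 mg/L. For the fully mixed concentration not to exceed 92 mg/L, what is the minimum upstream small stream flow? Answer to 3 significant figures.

Set C_mix = 92: (Q·26.00 + 74.40·316.0) / (Q + 74.40) = 92
→ Q = 74.40·(316.0 − 92)/(92 − 26.00) = 252.5 L/s.

253 L/s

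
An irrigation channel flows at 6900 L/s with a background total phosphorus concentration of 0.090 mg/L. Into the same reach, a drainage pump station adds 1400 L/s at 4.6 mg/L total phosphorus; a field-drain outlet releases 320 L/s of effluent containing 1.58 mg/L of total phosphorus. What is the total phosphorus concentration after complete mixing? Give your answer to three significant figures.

Mass balance: C = (6900·0.09000 + 1400·4.600 + 320.0·1.580) / 8620 = 7567/8620 = 0.8778 mg/L.

0.878 mg/L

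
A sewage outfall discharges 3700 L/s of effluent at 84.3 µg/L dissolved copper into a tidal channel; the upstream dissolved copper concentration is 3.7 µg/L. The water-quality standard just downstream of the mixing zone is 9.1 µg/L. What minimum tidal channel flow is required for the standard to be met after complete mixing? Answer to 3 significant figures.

Set C_mix = 9.1: (Q·3.700 + 3700·84.30) / (Q + 3700) = 9.1
→ Q = 3700·(84.30 − 9.1)/(9.1 − 3.700) = 51530 L/s.

51500 L/s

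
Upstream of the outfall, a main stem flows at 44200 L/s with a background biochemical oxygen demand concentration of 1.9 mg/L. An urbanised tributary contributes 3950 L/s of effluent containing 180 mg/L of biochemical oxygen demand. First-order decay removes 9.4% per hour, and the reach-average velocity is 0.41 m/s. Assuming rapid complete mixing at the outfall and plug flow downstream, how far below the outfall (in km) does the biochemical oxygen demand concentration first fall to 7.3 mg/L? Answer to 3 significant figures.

Flow-weighted average: C = (44200·1.900 + 3950·180.0) / 48150 = 795000/48150 = 16.51 mg/L.
9.4%/h lost → k = −ln(1 − 0.094) = 0.09872 h⁻¹.
Set 16.51·exp(−k·t) = 7.3 → t = ln(16.51/7.3)/k = 29760 s = 8.267 h.
Distance = v·t = 0.41·29760 = 12200 m = 12.20 km.

12.2 km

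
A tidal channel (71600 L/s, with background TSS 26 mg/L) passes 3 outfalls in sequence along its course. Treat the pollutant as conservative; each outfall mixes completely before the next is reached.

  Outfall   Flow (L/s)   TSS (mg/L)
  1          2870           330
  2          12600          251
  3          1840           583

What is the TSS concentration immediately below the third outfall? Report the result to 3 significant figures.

Below outfall 1: Q → 74470 L/s, C = (71600·26.00 + 2870·330.0)/74470 = 37.72 mg/L.
Below outfall 2: Q → 87070 L/s, C = (74470·37.72 + 12600·251.0)/87070 = 68.58 mg/L.
Below outfall 3: Q → 88910 L/s, C = (87070·68.58 + 1840·583.0)/88910 = 79.23 mg/L.

79.2 mg/L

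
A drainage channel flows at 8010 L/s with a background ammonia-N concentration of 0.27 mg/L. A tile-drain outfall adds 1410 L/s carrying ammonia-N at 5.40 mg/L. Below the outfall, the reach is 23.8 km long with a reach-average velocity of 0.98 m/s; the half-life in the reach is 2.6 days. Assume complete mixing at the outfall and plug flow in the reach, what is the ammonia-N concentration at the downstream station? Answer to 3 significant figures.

0.963 mg/L

Flow-weighted average: C = (8010·0.2700 + 1410·5.400) / 9420 = 9777/9420 = 1.038 mg/L.
Travel time t = 23.8·1000 / 0.98 = 24290 s = 6.746 h.
Half-life 2.6 d → k = ln 2 / 2.6 = 0.2666 d⁻¹.
Applying C = C₀e^(−kt): 1.038 × 0.9278 = 0.9629 mg/L.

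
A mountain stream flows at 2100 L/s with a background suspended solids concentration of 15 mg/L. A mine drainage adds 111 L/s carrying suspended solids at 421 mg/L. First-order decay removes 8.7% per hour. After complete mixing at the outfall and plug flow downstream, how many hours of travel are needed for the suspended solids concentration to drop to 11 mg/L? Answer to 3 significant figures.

Conservation of mass: C = (2100·15.00 + 111.0·421.0) / 2211 = 78230/2211 = 35.38 mg/L.
8.7%/h lost → k = −ln(1 − 0.087) = 0.09102 h⁻¹.
35.38·exp(−k·t) = 11 → t = ln(35.38/11)/k = 46210 s = 12.84 h.

12.8 h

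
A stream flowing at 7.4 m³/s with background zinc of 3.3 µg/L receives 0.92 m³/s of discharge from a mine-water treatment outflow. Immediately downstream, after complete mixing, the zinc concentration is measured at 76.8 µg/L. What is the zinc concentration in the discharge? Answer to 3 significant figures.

668 µg/L

Mass balance: 7.400·3.300 + 0.9200·Cₑ = 8.320·76.80
→ Cₑ = (8.320·76.80 − 7.400·3.300) / 0.9200 = 668.0 µg/L.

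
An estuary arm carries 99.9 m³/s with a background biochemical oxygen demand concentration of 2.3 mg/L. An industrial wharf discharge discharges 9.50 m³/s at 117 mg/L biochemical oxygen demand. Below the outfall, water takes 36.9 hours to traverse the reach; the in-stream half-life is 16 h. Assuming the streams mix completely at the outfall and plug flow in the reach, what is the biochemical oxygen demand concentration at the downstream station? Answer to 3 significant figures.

2.48 mg/L

Conservation of mass: C = (99.90·2.300 + 9.500·117.0) / 109.4 = 1341/109.4 = 12.26 mg/L.
Half-life 16 h → k = ln 2 / 16 = 0.04332 h⁻¹ = 1.040 d⁻¹.
Applying C = C₀e^(−kt): 12.26 × 0.2022 = 2.479 mg/L.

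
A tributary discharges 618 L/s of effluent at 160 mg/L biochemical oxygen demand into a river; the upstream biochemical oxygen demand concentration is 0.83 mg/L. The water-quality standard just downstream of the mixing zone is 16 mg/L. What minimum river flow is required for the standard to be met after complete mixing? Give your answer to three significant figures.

Set C_mix = 16: (Q·0.8300 + 618.0·160.0) / (Q + 618.0) = 16
→ Q = 618.0·(160.0 − 16)/(16 − 0.8300) = 5866 L/s.

5870 L/s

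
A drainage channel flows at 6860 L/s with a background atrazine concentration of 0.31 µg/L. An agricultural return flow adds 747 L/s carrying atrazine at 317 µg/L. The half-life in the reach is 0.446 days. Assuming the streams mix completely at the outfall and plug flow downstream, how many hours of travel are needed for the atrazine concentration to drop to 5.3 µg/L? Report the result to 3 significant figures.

Flow-weighted average: C = (6860·0.3100 + 747.0·317.0) / 7607 = 238900/7607 = 31.41 µg/L.
Half-life 0.446 d → k = ln 2 / 0.446 = 1.554 d⁻¹.
31.41·exp(−k·t) = 5.3 → t = ln(31.41/5.3)/k = 98920 s = 27.48 h.

27.5 h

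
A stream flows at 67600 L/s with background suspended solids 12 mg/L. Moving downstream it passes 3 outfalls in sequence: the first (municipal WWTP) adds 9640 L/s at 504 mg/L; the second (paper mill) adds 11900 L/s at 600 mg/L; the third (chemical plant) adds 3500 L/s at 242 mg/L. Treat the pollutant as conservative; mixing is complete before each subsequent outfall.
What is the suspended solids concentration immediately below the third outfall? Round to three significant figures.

147 mg/L

After outfall 1: Q = 67600 + 9640 = 77240 L/s; C = (67600·12.00 + 9640·504.0)/77240 = 73.40 mg/L.
After outfall 2: Q = 77240 + 11900 = 89140 L/s; C = (77240·73.40 + 11900·600.0)/89140 = 143.7 mg/L.
After outfall 3: Q = 89140 + 3500 = 92640 L/s; C = (89140·143.7 + 3500·242.0)/92640 = 147.4 mg/L.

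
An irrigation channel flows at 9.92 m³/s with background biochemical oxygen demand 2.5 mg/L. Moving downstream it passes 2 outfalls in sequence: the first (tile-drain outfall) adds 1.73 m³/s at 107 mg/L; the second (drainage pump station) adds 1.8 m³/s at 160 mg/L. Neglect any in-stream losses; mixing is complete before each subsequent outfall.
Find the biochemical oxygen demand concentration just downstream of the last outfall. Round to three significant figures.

37.0 mg/L

After outfall 1: Q = 9.920 + 1.730 = 11.65 m³/s; C = (9.920·2.500 + 1.730·107.0)/11.65 = 18.02 mg/L.
After outfall 2: Q = 11.65 + 1.800 = 13.45 m³/s; C = (11.65·18.02 + 1.800·160.0)/13.45 = 37.02 mg/L.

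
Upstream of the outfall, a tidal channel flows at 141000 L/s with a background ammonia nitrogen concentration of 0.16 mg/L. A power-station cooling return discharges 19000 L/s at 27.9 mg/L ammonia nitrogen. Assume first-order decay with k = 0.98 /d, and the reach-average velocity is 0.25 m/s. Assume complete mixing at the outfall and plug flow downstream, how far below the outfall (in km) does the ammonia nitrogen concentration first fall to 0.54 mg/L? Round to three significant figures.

Flow-weighted average: C = (141000·0.1600 + 19000·27.90) / 160000 = 552700/160000 = 3.454 mg/L.
Set 3.454·exp(−k·t) = 0.54 → t = ln(3.454/0.54)/k = 163600 s = 45.45 h.
Distance = v·t = 0.25·163600 = 40900 m = 40.90 km.

40.9 km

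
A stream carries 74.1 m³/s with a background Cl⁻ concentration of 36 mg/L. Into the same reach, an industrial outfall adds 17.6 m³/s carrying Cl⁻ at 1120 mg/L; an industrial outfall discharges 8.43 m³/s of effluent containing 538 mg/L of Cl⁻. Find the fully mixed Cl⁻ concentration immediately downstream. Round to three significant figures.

269 mg/L

Flow-weighted average: C = (74.10·36.00 + 17.60·1120 + 8.430·538.0) / 100.1 = 26910/100.1 = 268.8 mg/L.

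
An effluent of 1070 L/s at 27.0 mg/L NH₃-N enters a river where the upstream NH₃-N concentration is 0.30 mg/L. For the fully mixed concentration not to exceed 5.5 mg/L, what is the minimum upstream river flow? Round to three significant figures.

Set C_mix = 5.5: (Q·0.3000 + 1070·27.00) / (Q + 1070) = 5.5
→ Q = 1070·(27.00 − 5.5)/(5.5 − 0.3000) = 4424 L/s.

4420 L/s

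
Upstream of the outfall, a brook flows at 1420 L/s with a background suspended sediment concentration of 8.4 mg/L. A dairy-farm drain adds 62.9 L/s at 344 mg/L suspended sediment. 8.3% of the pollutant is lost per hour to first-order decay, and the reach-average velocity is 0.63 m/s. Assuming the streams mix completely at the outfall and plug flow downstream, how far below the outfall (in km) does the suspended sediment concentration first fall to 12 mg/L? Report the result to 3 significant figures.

16.6 km

Conservation of mass: C = (1420·8.400 + 62.90·344.0) / 1483 = 33570/1483 = 22.64 mg/L.
8.3%/h lost → k = −ln(1 − 0.083) = 0.08665 h⁻¹.
Set 22.64·exp(−k·t) = 12 → t = ln(22.64/12)/k = 26370 s = 7.324 h.
Distance = v·t = 0.63·26370 = 16610 m = 16.61 km.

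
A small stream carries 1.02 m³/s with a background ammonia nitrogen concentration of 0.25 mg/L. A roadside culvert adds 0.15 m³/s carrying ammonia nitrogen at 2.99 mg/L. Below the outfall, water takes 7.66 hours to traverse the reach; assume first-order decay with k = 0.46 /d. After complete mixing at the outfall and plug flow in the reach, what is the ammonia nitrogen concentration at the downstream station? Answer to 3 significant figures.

Mass balance: C = (1.020·0.2500 + 0.1500·2.990) / 1.170 = 0.7035/1.170 = 0.6013 mg/L.
Decay over the reach: 0.6013·exp(−kt) = 0.6013·0.8635 = 0.5192 mg/L.

0.519 mg/L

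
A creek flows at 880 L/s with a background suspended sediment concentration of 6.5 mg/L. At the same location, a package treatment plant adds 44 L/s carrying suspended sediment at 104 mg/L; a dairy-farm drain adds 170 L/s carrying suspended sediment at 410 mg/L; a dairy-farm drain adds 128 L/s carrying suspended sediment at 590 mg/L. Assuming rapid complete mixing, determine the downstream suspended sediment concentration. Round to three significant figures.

Mass balance: C = (880.0·6.500 + 44.00·104.0 + 170.0·410.0 + 128.0·590.0) / 1222 = 155500/1222 = 127.3 mg/L.

127 mg/L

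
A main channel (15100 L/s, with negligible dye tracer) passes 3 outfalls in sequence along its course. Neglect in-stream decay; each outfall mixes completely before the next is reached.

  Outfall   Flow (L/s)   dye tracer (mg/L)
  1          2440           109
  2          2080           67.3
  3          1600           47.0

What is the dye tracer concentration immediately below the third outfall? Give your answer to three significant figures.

22.7 mg/L

After outfall 1: Q = 15100 + 2440 = 17540 L/s; C = (15100·0 + 2440·109.0)/17540 = 15.16 mg/L.
After outfall 2: Q = 17540 + 2080 = 19620 L/s; C = (17540·15.16 + 2080·67.30)/19620 = 20.69 mg/L.
After outfall 3: Q = 19620 + 1600 = 21220 L/s; C = (19620·20.69 + 1600·47.00)/21220 = 22.67 mg/L.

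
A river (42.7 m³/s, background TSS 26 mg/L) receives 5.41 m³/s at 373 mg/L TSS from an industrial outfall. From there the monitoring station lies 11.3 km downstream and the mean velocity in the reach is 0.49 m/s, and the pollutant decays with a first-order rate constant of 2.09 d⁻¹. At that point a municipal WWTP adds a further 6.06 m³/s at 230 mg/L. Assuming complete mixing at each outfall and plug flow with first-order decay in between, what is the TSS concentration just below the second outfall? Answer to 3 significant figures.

58.8 mg/L

Mass balance: C = (42.70·26.00 + 5.410·373.0) / 48.11 = 3128/48.11 = 65.02 mg/L; combined flow 48.11 m³/s.
Travel time t = 11.3·1000 / 0.49 = 23060 s = 6.406 h.
After decay, C = 65.02 × e^(−kt) = 65.02 × 0.5724 = 37.22 mg/L.
At the second outfall, C = (48.11·37.22 + 6.060·230.0) / (48.11 + 6.060) = 58.79 mg/L.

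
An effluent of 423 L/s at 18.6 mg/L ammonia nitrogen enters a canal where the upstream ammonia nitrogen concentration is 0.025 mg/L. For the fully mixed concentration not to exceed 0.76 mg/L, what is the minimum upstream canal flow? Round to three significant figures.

10300 L/s

Set C_mix = 0.76: (Q·0.02500 + 423.0·18.60) / (Q + 423.0) = 0.76
→ Q = 423.0·(18.60 − 0.76)/(0.76 − 0.02500) = 10270 L/s.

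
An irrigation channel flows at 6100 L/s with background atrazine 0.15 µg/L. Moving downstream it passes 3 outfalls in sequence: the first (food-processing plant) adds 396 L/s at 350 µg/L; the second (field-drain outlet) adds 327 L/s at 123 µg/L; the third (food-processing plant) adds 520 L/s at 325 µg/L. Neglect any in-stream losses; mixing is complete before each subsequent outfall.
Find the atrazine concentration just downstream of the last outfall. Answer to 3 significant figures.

47.5 µg/L

After outfall 1: Q = 6100 + 396.0 = 6496 L/s; C = (6100·0.1500 + 396.0·350.0)/6496 = 21.48 µg/L.
After outfall 2: Q = 6496 + 327.0 = 6823 L/s; C = (6496·21.48 + 327.0·123.0)/6823 = 26.34 µg/L.
After outfall 3: Q = 6823 + 520.0 = 7343 L/s; C = (6823·26.34 + 520.0·325.0)/7343 = 47.49 µg/L.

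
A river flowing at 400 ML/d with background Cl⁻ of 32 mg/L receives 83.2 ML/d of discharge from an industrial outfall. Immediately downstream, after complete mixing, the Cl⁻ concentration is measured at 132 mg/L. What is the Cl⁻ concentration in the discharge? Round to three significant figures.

Mass balance: 400.0·32.00 + 83.20·Cₑ = 483.2·132.0
→ Cₑ = (483.2·132.0 − 400.0·32.00) / 83.20 = 612.8 mg/L.

613 mg/L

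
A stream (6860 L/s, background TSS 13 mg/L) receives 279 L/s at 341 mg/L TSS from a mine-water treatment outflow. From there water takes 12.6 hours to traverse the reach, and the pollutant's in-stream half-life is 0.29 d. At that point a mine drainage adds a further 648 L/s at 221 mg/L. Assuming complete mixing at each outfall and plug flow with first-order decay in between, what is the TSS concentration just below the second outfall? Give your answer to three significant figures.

Conservation of mass: C = (6860·13.00 + 279.0·341.0) / 7139 = 184300/7139 = 25.82 mg/L; combined flow 7139 L/s.
Half-life 0.29 d → k = ln 2 / 0.29 = 2.390 d⁻¹.
Decay over the reach: 25.82·exp(−kt) = 25.82·0.2851 = 7.361 mg/L.
At the second outfall, C = (7139·7.361 + 648.0·221.0) / (7139 + 648.0) = 25.14 mg/L.

25.1 mg/L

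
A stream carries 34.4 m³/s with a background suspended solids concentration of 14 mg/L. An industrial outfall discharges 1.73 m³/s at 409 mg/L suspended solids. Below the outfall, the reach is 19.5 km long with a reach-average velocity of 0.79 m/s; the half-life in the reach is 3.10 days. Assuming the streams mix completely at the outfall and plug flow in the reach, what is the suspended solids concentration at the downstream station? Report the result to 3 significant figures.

30.9 mg/L

Mass balance: C = (34.40·14.00 + 1.730·409.0) / 36.13 = 1189/36.13 = 32.91 mg/L.
Travel time t = 19.5·1000 / 0.79 = 24680 s = 6.857 h.
Half-life 3.10 d → k = ln 2 / 3.10 = 0.2236 d⁻¹.
Applying C = C₀e^(−kt): 32.91 × 0.9381 = 30.88 mg/L.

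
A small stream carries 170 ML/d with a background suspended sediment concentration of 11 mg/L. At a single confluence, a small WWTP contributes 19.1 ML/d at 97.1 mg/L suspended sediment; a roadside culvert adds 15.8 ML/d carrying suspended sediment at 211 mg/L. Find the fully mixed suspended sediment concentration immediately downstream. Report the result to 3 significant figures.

34.4 mg/L

Mass balance: C = (170.0·11.00 + 19.10·97.10 + 15.80·211.0) / 204.9 = 7058/204.9 = 34.45 mg/L.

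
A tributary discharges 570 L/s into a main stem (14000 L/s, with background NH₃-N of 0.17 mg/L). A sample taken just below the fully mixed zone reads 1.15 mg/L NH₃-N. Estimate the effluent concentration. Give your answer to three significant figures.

Mass balance: 14000·0.1700 + 570.0·Cₑ = 14570·1.150
→ Cₑ = (14570·1.150 − 14000·0.1700) / 570.0 = 25.22 mg/L.

25.2 mg/L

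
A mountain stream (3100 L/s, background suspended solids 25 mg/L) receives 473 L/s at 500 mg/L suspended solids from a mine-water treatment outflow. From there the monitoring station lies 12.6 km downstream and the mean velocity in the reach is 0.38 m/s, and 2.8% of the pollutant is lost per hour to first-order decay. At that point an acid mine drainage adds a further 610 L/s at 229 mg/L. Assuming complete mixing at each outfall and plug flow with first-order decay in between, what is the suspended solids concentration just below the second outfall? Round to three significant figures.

Mixed concentration C = ΣQC/ΣQ = (3100·25.00 + 473.0·500.0) / 3573 = 314000/3573 = 87.88 mg/L; combined flow 3573 L/s.
Travel time t = 12.6·1000 / 0.38 = 33160 s = 9.211 h.
2.8%/h lost → k = −ln(1 − 0.028) = 0.02840 h⁻¹.
Applying C = C₀e^(−kt): 87.88 × 0.7698 = 67.65 mg/L.
At the second outfall, C = (3573·67.65 + 610.0·229.0) / (3573 + 610.0) = 91.18 mg/L.

91.2 mg/L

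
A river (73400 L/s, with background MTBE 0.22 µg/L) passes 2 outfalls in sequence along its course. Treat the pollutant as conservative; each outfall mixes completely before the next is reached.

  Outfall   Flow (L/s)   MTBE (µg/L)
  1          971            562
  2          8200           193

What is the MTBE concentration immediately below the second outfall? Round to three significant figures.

After outfall 1: Q = 73400 + 971.0 = 74370 L/s; C = (73400·0.2200 + 971.0·562.0)/74370 = 7.555 µg/L.
After outfall 2: Q = 74370 + 8200 = 82570 L/s; C = (74370·7.555 + 8200·193.0)/82570 = 25.97 µg/L.

26.0 µg/L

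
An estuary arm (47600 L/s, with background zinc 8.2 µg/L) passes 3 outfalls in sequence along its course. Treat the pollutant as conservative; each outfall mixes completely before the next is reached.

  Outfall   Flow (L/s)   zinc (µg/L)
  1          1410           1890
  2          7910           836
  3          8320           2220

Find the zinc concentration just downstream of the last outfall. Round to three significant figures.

431 µg/L

Below outfall 1: Q → 49010 L/s, C = (47600·8.200 + 1410·1890)/49010 = 62.34 µg/L.
Below outfall 2: Q → 56920 L/s, C = (49010·62.34 + 7910·836.0)/56920 = 169.9 µg/L.
Below outfall 3: Q → 65240 L/s, C = (56920·169.9 + 8320·2220)/65240 = 431.3 µg/L.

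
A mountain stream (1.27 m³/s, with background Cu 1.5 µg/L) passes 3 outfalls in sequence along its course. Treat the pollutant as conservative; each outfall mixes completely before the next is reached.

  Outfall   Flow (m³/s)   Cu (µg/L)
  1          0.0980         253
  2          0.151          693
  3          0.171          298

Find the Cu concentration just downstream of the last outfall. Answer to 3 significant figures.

108 µg/L

Outfall 1: combined Q = 1.368 m³/s; C = (1.270·1.500 + 0.09800·253.0)/1.368 = 19.52 µg/L.
Outfall 2: combined Q = 1.519 m³/s; C = (1.368·19.52 + 0.1510·693.0)/1.519 = 86.47 µg/L.
Outfall 3: combined Q = 1.690 m³/s; C = (1.519·86.47 + 0.1710·298.0)/1.690 = 107.9 µg/L.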